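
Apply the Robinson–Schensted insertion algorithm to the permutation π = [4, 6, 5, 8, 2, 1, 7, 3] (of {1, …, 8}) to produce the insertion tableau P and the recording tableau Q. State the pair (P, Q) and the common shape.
P = [1, 3, 7] / [2, 5] / [4, 8] / [6];  Q = [1, 2, 4] / [3, 7] / [5, 8] / [6];  common shape = (3, 2, 2, 1)

Row-insert the values π_1, π_2, … into P one at a time, bumping the leftmost entry strictly greater than the inserted value down to the next row. The recording tableau Q records, in position (i, j), the step at which that cell was added to P.
  Insert 4 (step 1): P = [4];  Q = [1]
  Insert 6 (step 2): P = [4, 6];  Q = [1, 2]
  Insert 5 (step 3): P = [4, 5] / [6];  Q = [1, 2] / [3]
  Insert 8 (step 4): P = [4, 5, 8] / [6];  Q = [1, 2, 4] / [3]
  Insert 2 (step 5): P = [2, 5, 8] / [4] / [6];  Q = [1, 2, 4] / [3] / [5]
  Insert 1 (step 6): P = [1, 5, 8] / [2] / [4] / [6];  Q = [1, 2, 4] / [3] / [5] / [6]
  Insert 7 (step 7): P = [1, 5, 7] / [2, 8] / [4] / [6];  Q = [1, 2, 4] / [3, 7] / [5] / [6]
  Insert 3 (step 8): P = [1, 3, 7] / [2, 5] / [4, 8] / [6];  Q = [1, 2, 4] / [3, 7] / [5, 8] / [6]
Final shape: (3, 2, 2, 1).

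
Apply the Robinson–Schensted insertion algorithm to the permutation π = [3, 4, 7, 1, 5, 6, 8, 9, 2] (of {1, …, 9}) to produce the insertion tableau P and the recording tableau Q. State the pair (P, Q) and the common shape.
P = [1, 2, 5, 6, 8, 9] / [3, 4] / [7];  Q = [1, 2, 3, 6, 7, 8] / [4, 5] / [9];  common shape = (6, 2, 1)

Row-insert the values π_1, π_2, … into P one at a time, bumping the leftmost entry strictly greater than the inserted value down to the next row. The recording tableau Q records, in position (i, j), the step at which that cell was added to P.
  Insert 3 (step 1): P = [3];  Q = [1]
  Insert 4 (step 2): P = [3, 4];  Q = [1, 2]
  Insert 7 (step 3): P = [3, 4, 7];  Q = [1, 2, 3]
  Insert 1 (step 4): P = [1, 4, 7] / [3];  Q = [1, 2, 3] / [4]
  Insert 5 (step 5): P = [1, 4, 5] / [3, 7];  Q = [1, 2, 3] / [4, 5]
  Insert 6 (step 6): P = [1, 4, 5, 6] / [3, 7];  Q = [1, 2, 3, 6] / [4, 5]
  Insert 8 (step 7): P = [1, 4, 5, 6, 8] / [3, 7];  Q = [1, 2, 3, 6, 7] / [4, 5]
  Insert 9 (step 8): P = [1, 4, 5, 6, 8, 9] / [3, 7];  Q = [1, 2, 3, 6, 7, 8] / [4, 5]
  Insert 2 (step 9): P = [1, 2, 5, 6, 8, 9] / [3, 4] / [7];  Q = [1, 2, 3, 6, 7, 8] / [4, 5] / [9]
Final shape: (6, 2, 1).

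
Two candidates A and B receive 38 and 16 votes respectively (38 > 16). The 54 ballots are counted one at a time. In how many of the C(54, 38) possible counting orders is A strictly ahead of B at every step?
Strict-lead orderings = 8594228157515

Total orderings of the 54 votes with 38 for A: C(54, 38) = 21094923659355. By the Bertrand ballot formula (Cycle Lemma / reflection principle), the number of orderings in which A is strictly ahead of B throughout is (p − q)/(p + q) · C(p + q, p) = (38 − 16)/(38 + 16) · 21094923659355 = 8594228157515.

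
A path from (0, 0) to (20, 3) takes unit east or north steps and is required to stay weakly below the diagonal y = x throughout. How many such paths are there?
Number of paths = 1518

By the reflection principle (André's argument), the number of monotone paths to (20, 3) with n ≤ m that never go above y = x is C(23, 20) − C(23, 21) = 1771 − 253 = 1518.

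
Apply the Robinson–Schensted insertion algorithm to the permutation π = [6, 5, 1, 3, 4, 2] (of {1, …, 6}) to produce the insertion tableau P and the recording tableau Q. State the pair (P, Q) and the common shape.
P = [1, 2, 4] / [3] / [5] / [6];  Q = [1, 4, 5] / [2] / [3] / [6];  common shape = (3, 1, 1, 1)

Row-insert the values π_1, π_2, … into P one at a time, bumping the leftmost entry strictly greater than the inserted value down to the next row. The recording tableau Q records, in position (i, j), the step at which that cell was added to P.
  Insert 6 (step 1): P = [6];  Q = [1]
  Insert 5 (step 2): P = [5] / [6];  Q = [1] / [2]
  Insert 1 (step 3): P = [1] / [5] / [6];  Q = [1] / [2] / [3]
  Insert 3 (step 4): P = [1, 3] / [5] / [6];  Q = [1, 4] / [2] / [3]
  Insert 4 (step 5): P = [1, 3, 4] / [5] / [6];  Q = [1, 4, 5] / [2] / [3]
  Insert 2 (step 6): P = [1, 2, 4] / [3] / [5] / [6];  Q = [1, 4, 5] / [2] / [3] / [6]
Final shape: (3, 1, 1, 1).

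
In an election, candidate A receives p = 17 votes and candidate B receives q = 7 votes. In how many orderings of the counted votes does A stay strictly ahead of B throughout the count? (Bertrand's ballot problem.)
Strict-lead orderings = 144210

Total orderings of the 24 votes with 17 for A: C(24, 17) = 346104. By the Bertrand ballot formula (Cycle Lemma / reflection principle), the number of orderings in which A is strictly ahead of B throughout is (p − q)/(p + q) · C(p + q, p) = (17 − 7)/(17 + 7) · 346104 = 144210.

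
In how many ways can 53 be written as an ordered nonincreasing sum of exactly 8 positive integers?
p(53, 8 parts) = 17674

Partitions of n into exactly k parts are in bijection with partitions of n − k into at most k parts (subtract 1 from each part). So p(53, exactly 8) = p(45, parts ≤ 8). Computing via the recurrence p(m, j) = p(m, j−1) + p(m−j, j) gives 17674.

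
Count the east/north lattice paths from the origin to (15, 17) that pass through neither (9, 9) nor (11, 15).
Number of paths = 324244860

Inclusion–exclusion. Total paths: C(32, 15) = 565722720. Through P₁: C(18, 9)·C(14, 6) = 146005860. Through P₂: C(26, 11)·C(6, 4) = 115892400. Since P₁ is strictly southwest of P₂, a monotone path through both must visit P₁ then P₂; paths through both = C(18, 9)·C(8, 2)·C(6, 4) = 20420400. Avoid both = 565722720 − 146005860 − 115892400 + 20420400 = 324244860.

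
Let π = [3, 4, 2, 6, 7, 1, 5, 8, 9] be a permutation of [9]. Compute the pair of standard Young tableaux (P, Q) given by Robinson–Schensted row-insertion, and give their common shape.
P = [1, 4, 5, 7, 8, 9] / [2, 6] / [3];  Q = [1, 2, 4, 5, 8, 9] / [3, 7] / [6];  common shape = (6, 2, 1)

Row-insert the values π_1, π_2, … into P one at a time, bumping the leftmost entry strictly greater than the inserted value down to the next row. The recording tableau Q records, in position (i, j), the step at which that cell was added to P.
  Insert 3 (step 1): P = [3];  Q = [1]
  Insert 4 (step 2): P = [3, 4];  Q = [1, 2]
  Insert 2 (step 3): P = [2, 4] / [3];  Q = [1, 2] / [3]
  Insert 6 (step 4): P = [2, 4, 6] / [3];  Q = [1, 2, 4] / [3]
  Insert 7 (step 5): P = [2, 4, 6, 7] / [3];  Q = [1, 2, 4, 5] / [3]
  Insert 1 (step 6): P = [1, 4, 6, 7] / [2] / [3];  Q = [1, 2, 4, 5] / [3] / [6]
  Insert 5 (step 7): P = [1, 4, 5, 7] / [2, 6] / [3];  Q = [1, 2, 4, 5] / [3, 7] / [6]
  Insert 8 (step 8): P = [1, 4, 5, 7, 8] / [2, 6] / [3];  Q = [1, 2, 4, 5, 8] / [3, 7] / [6]
  Insert 9 (step 9): P = [1, 4, 5, 7, 8, 9] / [2, 6] / [3];  Q = [1, 2, 4, 5, 8, 9] / [3, 7] / [6]
Final shape: (6, 2, 1).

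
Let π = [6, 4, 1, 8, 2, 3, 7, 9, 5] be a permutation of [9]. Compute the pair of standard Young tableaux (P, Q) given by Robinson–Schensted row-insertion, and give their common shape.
P = [1, 2, 3, 5, 9] / [4, 7] / [6, 8];  Q = [1, 4, 6, 7, 8] / [2, 5] / [3, 9];  common shape = (5, 2, 2)

Row-insert the values π_1, π_2, … into P one at a time, bumping the leftmost entry strictly greater than the inserted value down to the next row. The recording tableau Q records, in position (i, j), the step at which that cell was added to P.
  Insert 6 (step 1): P = [6];  Q = [1]
  Insert 4 (step 2): P = [4] / [6];  Q = [1] / [2]
  Insert 1 (step 3): P = [1] / [4] / [6];  Q = [1] / [2] / [3]
  Insert 8 (step 4): P = [1, 8] / [4] / [6];  Q = [1, 4] / [2] / [3]
  Insert 2 (step 5): P = [1, 2] / [4, 8] / [6];  Q = [1, 4] / [2, 5] / [3]
  Insert 3 (step 6): P = [1, 2, 3] / [4, 8] / [6];  Q = [1, 4, 6] / [2, 5] / [3]
  Insert 7 (step 7): P = [1, 2, 3, 7] / [4, 8] / [6];  Q = [1, 4, 6, 7] / [2, 5] / [3]
  Insert 9 (step 8): P = [1, 2, 3, 7, 9] / [4, 8] / [6];  Q = [1, 4, 6, 7, 8] / [2, 5] / [3]
  Insert 5 (step 9): P = [1, 2, 3, 5, 9] / [4, 7] / [6, 8];  Q = [1, 4, 6, 7, 8] / [2, 5] / [3, 9]
Final shape: (5, 2, 2).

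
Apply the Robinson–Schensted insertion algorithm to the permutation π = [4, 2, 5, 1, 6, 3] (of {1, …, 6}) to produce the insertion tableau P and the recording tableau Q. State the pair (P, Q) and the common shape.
P = [1, 3, 6] / [2, 5] / [4];  Q = [1, 3, 5] / [2, 6] / [4];  common shape = (3, 2, 1)

Row-insert the values π_1, π_2, … into P one at a time, bumping the leftmost entry strictly greater than the inserted value down to the next row. The recording tableau Q records, in position (i, j), the step at which that cell was added to P.
  Insert 4 (step 1): P = [4];  Q = [1]
  Insert 2 (step 2): P = [2] / [4];  Q = [1] / [2]
  Insert 5 (step 3): P = [2, 5] / [4];  Q = [1, 3] / [2]
  Insert 1 (step 4): P = [1, 5] / [2] / [4];  Q = [1, 3] / [2] / [4]
  Insert 6 (step 5): P = [1, 5, 6] / [2] / [4];  Q = [1, 3, 5] / [2] / [4]
  Insert 3 (step 6): P = [1, 3, 6] / [2, 5] / [4];  Q = [1, 3, 5] / [2, 6] / [4]
Final shape: (3, 2, 1).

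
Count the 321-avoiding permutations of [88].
C_88 = 64633260585762914370496637486146181462681535261000

These 321-avoiding permutations are counted by the Catalan number C_n = (1/(n + 1)) · C(2n, n). For n = 88: C_88 = (1/89) · C(176, 88) = 5752360192132899378974200736267010150178656638229000/89 = 64633260585762914370496637486146181462681535261000.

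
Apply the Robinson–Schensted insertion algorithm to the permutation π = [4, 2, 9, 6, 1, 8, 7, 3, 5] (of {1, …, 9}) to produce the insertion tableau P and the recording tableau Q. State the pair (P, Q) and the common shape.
P = [1, 3, 5] / [2, 6, 7] / [4, 8] / [9];  Q = [1, 3, 6] / [2, 4, 9] / [5, 7] / [8];  common shape = (3, 3, 2, 1)

Row-insert the values π_1, π_2, … into P one at a time, bumping the leftmost entry strictly greater than the inserted value down to the next row. The recording tableau Q records, in position (i, j), the step at which that cell was added to P.
  Insert 4 (step 1): P = [4];  Q = [1]
  Insert 2 (step 2): P = [2] / [4];  Q = [1] / [2]
  Insert 9 (step 3): P = [2, 9] / [4];  Q = [1, 3] / [2]
  Insert 6 (step 4): P = [2, 6] / [4, 9];  Q = [1, 3] / [2, 4]
  Insert 1 (step 5): P = [1, 6] / [2, 9] / [4];  Q = [1, 3] / [2, 4] / [5]
  Insert 8 (step 6): P = [1, 6, 8] / [2, 9] / [4];  Q = [1, 3, 6] / [2, 4] / [5]
  Insert 7 (step 7): P = [1, 6, 7] / [2, 8] / [4, 9];  Q = [1, 3, 6] / [2, 4] / [5, 7]
  Insert 3 (step 8): P = [1, 3, 7] / [2, 6] / [4, 8] / [9];  Q = [1, 3, 6] / [2, 4] / [5, 7] / [8]
  Insert 5 (step 9): P = [1, 3, 5] / [2, 6, 7] / [4, 8] / [9];  Q = [1, 3, 6] / [2, 4, 9] / [5, 7] / [8]
Final shape: (3, 3, 2, 1).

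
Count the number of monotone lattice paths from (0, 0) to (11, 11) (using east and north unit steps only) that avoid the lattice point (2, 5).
Number of paths = 600327

Total paths from (0, 0) to (11, 11): C(22, 11) = 705432. Paths through (2, 5): (paths (0, 0) → (2, 5)) × (paths (2, 5) → (11, 11)) = C(7, 2) · C(15, 9) = 21 · 5005 = 105105. Avoidance count = 705432 − 105105 = 600327.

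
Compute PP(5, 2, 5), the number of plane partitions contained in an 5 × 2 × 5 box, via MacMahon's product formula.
PP(5, 2, 5) = 19404

Evaluate the triple product over i = 1..5, j = 1..2, k = 1..5. The factors are (2/1) · (3/2) · (4/3) · (5/4) · (6/5) · (3/2) · (4/3) · (5/4) · … (50 factors total). The numerators and denominators telescope so the product is an integer; carrying out the multiplication exactly gives PP(5, 2, 5) = 19404.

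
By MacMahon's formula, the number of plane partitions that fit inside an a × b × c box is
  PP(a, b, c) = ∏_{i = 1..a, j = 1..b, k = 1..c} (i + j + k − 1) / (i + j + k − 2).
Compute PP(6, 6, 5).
PP(6, 6, 5) = 55197331332

Evaluate the triple product over i = 1..6, j = 1..6, k = 1..5. The factors are (2/1) · (3/2) · (4/3) · (5/4) · (6/5) · (3/2) · (4/3) · (5/4) · … (180 factors total). The numerators and denominators telescope so the product is an integer; carrying out the multiplication exactly gives PP(6, 6, 5) = 55197331332.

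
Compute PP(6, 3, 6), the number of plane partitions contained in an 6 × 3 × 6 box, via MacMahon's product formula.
PP(6, 3, 6) = 24293412

Evaluate the triple product over i = 1..6, j = 1..3, k = 1..6. The factors are (2/1) · (3/2) · (4/3) · (5/4) · (6/5) · (7/6) · (3/2) · (4/3) · … (108 factors total). The numerators and denominators telescope so the product is an integer; carrying out the multiplication exactly gives PP(6, 3, 6) = 24293412.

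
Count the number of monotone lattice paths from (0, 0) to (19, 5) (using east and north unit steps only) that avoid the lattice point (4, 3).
Number of paths = 37744

Total paths from (0, 0) to (19, 5): C(24, 19) = 42504. Paths through (4, 3): (paths (0, 0) → (4, 3)) × (paths (4, 3) → (19, 5)) = C(7, 4) · C(17, 15) = 35 · 136 = 4760. Avoidance count = 42504 − 4760 = 37744.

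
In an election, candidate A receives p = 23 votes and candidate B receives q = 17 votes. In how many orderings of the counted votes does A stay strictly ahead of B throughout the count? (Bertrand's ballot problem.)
Strict-lead orderings = 13309856820

Total orderings of the 40 votes with 23 for A: C(40, 23) = 88732378800. By the Bertrand ballot formula (Cycle Lemma / reflection principle), the number of orderings in which A is strictly ahead of B throughout is (p − q)/(p + q) · C(p + q, p) = (23 − 17)/(23 + 17) · 88732378800 = 13309856820.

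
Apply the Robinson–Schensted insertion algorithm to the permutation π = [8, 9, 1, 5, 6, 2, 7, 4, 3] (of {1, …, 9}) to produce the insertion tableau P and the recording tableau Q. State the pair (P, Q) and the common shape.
P = [1, 2, 3, 7] / [4, 6] / [5, 9] / [8];  Q = [1, 2, 5, 7] / [3, 4] / [6, 8] / [9];  common shape = (4, 2, 2, 1)

Row-insert the values π_1, π_2, … into P one at a time, bumping the leftmost entry strictly greater than the inserted value down to the next row. The recording tableau Q records, in position (i, j), the step at which that cell was added to P.
  Insert 8 (step 1): P = [8];  Q = [1]
  Insert 9 (step 2): P = [8, 9];  Q = [1, 2]
  Insert 1 (step 3): P = [1, 9] / [8];  Q = [1, 2] / [3]
  Insert 5 (step 4): P = [1, 5] / [8, 9];  Q = [1, 2] / [3, 4]
  Insert 6 (step 5): P = [1, 5, 6] / [8, 9];  Q = [1, 2, 5] / [3, 4]
  Insert 2 (step 6): P = [1, 2, 6] / [5, 9] / [8];  Q = [1, 2, 5] / [3, 4] / [6]
  Insert 7 (step 7): P = [1, 2, 6, 7] / [5, 9] / [8];  Q = [1, 2, 5, 7] / [3, 4] / [6]
  Insert 4 (step 8): P = [1, 2, 4, 7] / [5, 6] / [8, 9];  Q = [1, 2, 5, 7] / [3, 4] / [6, 8]
  Insert 3 (step 9): P = [1, 2, 3, 7] / [4, 6] / [5, 9] / [8];  Q = [1, 2, 5, 7] / [3, 4] / [6, 8] / [9]
Final shape: (4, 2, 2, 1).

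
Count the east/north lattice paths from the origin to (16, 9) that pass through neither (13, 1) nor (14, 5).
Number of paths = 1867295

Inclusion–exclusion. Total paths: C(25, 16) = 2042975. Through P₁: C(14, 13)·C(11, 3) = 2310. Through P₂: C(19, 14)·C(6, 2) = 174420. Since P₁ is strictly southwest of P₂, a monotone path through both must visit P₁ then P₂; paths through both = C(14, 13)·C(5, 1)·C(6, 2) = 1050. Avoid both = 2042975 − 2310 − 174420 + 1050 = 1867295.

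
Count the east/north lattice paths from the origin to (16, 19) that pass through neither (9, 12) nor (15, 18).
Number of paths = 1520027190

Inclusion–exclusion. Total paths: C(35, 16) = 4059928950. Through P₁: C(21, 9)·C(14, 7) = 1008767760. Through P₂: C(33, 15)·C(2, 1) = 2074316640. Since P₁ is strictly southwest of P₂, a monotone path through both must visit P₁ then P₂; paths through both = C(21, 9)·C(12, 6)·C(2, 1) = 543182640. Avoid both = 4059928950 − 1008767760 − 2074316640 + 543182640 = 1520027190.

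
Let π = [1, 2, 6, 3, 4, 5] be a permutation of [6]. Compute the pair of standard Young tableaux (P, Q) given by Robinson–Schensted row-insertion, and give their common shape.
P = [1, 2, 3, 4, 5] / [6];  Q = [1, 2, 3, 5, 6] / [4];  common shape = (5, 1)

Row-insert the values π_1, π_2, … into P one at a time, bumping the leftmost entry strictly greater than the inserted value down to the next row. The recording tableau Q records, in position (i, j), the step at which that cell was added to P.
  Insert 1 (step 1): P = [1];  Q = [1]
  Insert 2 (step 2): P = [1, 2];  Q = [1, 2]
  Insert 6 (step 3): P = [1, 2, 6];  Q = [1, 2, 3]
  Insert 3 (step 4): P = [1, 2, 3] / [6];  Q = [1, 2, 3] / [4]
  Insert 4 (step 5): P = [1, 2, 3, 4] / [6];  Q = [1, 2, 3, 5] / [4]
  Insert 5 (step 6): P = [1, 2, 3, 4, 5] / [6];  Q = [1, 2, 3, 5, 6] / [4]
Final shape: (5, 1).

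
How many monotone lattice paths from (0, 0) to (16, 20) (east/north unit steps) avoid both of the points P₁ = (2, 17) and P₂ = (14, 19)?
Number of paths = 4851374913

Inclusion–exclusion. Total paths: C(36, 16) = 7307872110. Through P₁: C(19, 2)·C(17, 14) = 116280. Through P₂: C(33, 14)·C(3, 2) = 2456427600. Since P₁ is strictly southwest of P₂, a monotone path through both must visit P₁ then P₂; paths through both = C(19, 2)·C(14, 12)·C(3, 2) = 46683. Avoid both = 7307872110 − 116280 − 2456427600 + 46683 = 4851374913.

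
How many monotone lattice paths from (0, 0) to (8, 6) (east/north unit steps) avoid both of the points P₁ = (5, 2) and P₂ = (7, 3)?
Number of paths = 2040

Inclusion–exclusion. Total paths: C(14, 8) = 3003. Through P₁: C(7, 5)·C(7, 3) = 735. Through P₂: C(10, 7)·C(4, 1) = 480. Since P₁ is strictly southwest of P₂, a monotone path through both must visit P₁ then P₂; paths through both = C(7, 5)·C(3, 2)·C(4, 1) = 252. Avoid both = 3003 − 735 − 480 + 252 = 2040.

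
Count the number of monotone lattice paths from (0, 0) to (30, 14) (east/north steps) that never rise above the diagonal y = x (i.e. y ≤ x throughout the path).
Number of paths = 63040282096

By the reflection principle (André's argument), the number of monotone paths to (30, 14) with n ≤ m that never go above y = x is C(44, 30) − C(44, 31) = 114955808528 − 51915526432 = 63040282096.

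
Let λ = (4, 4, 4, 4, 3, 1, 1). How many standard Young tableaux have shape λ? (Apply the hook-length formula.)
# SYT of shape (4, 4, 4, 4, 3, 1, 1) = 69837768

Hook-length formula: f^λ = n! / Π hook(c), product over all cells c of the Young diagram. For λ = (4, 4, 4, 4, 3, 1, 1), n = 21 boxes. Hook lengths by row (left-to-right, top-to-bottom): [10, 7, 6, 4]; [9, 6, 5, 3]; [8, 5, 4, 2]; [7, 4, 3, 1]; [5, 2, 1]; [2]; [1]. Product of hooks = 731566080000. So f^λ = 21! / 731566080000 = 51090942171709440000 / 731566080000 = 69837768.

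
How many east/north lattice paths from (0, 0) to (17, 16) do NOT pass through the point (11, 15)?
Number of paths = 1112719990

Total paths from (0, 0) to (17, 16): C(33, 17) = 1166803110. Paths through (11, 15): (paths (0, 0) → (11, 15)) × (paths (11, 15) → (17, 16)) = C(26, 11) · C(7, 6) = 7726160 · 7 = 54083120. Avoidance count = 1166803110 − 54083120 = 1112719990.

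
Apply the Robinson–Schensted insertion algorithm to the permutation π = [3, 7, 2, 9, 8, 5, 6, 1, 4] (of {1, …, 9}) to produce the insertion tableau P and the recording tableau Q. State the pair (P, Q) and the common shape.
P = [1, 4, 6] / [2, 5, 8] / [3, 7] / [9];  Q = [1, 2, 4] / [3, 5, 7] / [6, 9] / [8];  common shape = (3, 3, 2, 1)

Row-insert the values π_1, π_2, … into P one at a time, bumping the leftmost entry strictly greater than the inserted value down to the next row. The recording tableau Q records, in position (i, j), the step at which that cell was added to P.
  Insert 3 (step 1): P = [3];  Q = [1]
  Insert 7 (step 2): P = [3, 7];  Q = [1, 2]
  Insert 2 (step 3): P = [2, 7] / [3];  Q = [1, 2] / [3]
  Insert 9 (step 4): P = [2, 7, 9] / [3];  Q = [1, 2, 4] / [3]
  Insert 8 (step 5): P = [2, 7, 8] / [3, 9];  Q = [1, 2, 4] / [3, 5]
  Insert 5 (step 6): P = [2, 5, 8] / [3, 7] / [9];  Q = [1, 2, 4] / [3, 5] / [6]
  Insert 6 (step 7): P = [2, 5, 6] / [3, 7, 8] / [9];  Q = [1, 2, 4] / [3, 5, 7] / [6]
  Insert 1 (step 8): P = [1, 5, 6] / [2, 7, 8] / [3] / [9];  Q = [1, 2, 4] / [3, 5, 7] / [6] / [8]
  Insert 4 (step 9): P = [1, 4, 6] / [2, 5, 8] / [3, 7] / [9];  Q = [1, 2, 4] / [3, 5, 7] / [6, 9] / [8]
Final shape: (3, 3, 2, 1).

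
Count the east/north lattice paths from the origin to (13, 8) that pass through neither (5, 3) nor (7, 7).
Number of paths = 113274

Inclusion–exclusion. Total paths: C(21, 13) = 203490. Through P₁: C(8, 5)·C(13, 8) = 72072. Through P₂: C(14, 7)·C(7, 6) = 24024. Since P₁ is strictly southwest of P₂, a monotone path through both must visit P₁ then P₂; paths through both = C(8, 5)·C(6, 2)·C(7, 6) = 5880. Avoid both = 203490 − 72072 − 24024 + 5880 = 113274.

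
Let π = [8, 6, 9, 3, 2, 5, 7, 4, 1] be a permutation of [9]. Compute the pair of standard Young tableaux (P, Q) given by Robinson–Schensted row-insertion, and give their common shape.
P = [1, 4, 7] / [2, 5] / [3, 9] / [6] / [8];  Q = [1, 3, 7] / [2, 6] / [4, 8] / [5] / [9];  common shape = (3, 2, 2, 1, 1)

Row-insert the values π_1, π_2, … into P one at a time, bumping the leftmost entry strictly greater than the inserted value down to the next row. The recording tableau Q records, in position (i, j), the step at which that cell was added to P.
  Insert 8 (step 1): P = [8];  Q = [1]
  Insert 6 (step 2): P = [6] / [8];  Q = [1] / [2]
  Insert 9 (step 3): P = [6, 9] / [8];  Q = [1, 3] / [2]
  Insert 3 (step 4): P = [3, 9] / [6] / [8];  Q = [1, 3] / [2] / [4]
  Insert 2 (step 5): P = [2, 9] / [3] / [6] / [8];  Q = [1, 3] / [2] / [4] / [5]
  Insert 5 (step 6): P = [2, 5] / [3, 9] / [6] / [8];  Q = [1, 3] / [2, 6] / [4] / [5]
  Insert 7 (step 7): P = [2, 5, 7] / [3, 9] / [6] / [8];  Q = [1, 3, 7] / [2, 6] / [4] / [5]
  Insert 4 (step 8): P = [2, 4, 7] / [3, 5] / [6, 9] / [8];  Q = [1, 3, 7] / [2, 6] / [4, 8] / [5]
  Insert 1 (step 9): P = [1, 4, 7] / [2, 5] / [3, 9] / [6] / [8];  Q = [1, 3, 7] / [2, 6] / [4, 8] / [5] / [9]
Final shape: (3, 2, 2, 1, 1).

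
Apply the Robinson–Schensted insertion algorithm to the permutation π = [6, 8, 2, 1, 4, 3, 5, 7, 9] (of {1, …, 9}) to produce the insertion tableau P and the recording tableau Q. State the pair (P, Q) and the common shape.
P = [1, 3, 5, 7, 9] / [2, 4] / [6, 8];  Q = [1, 2, 7, 8, 9] / [3, 5] / [4, 6];  common shape = (5, 2, 2)

Row-insert the values π_1, π_2, … into P one at a time, bumping the leftmost entry strictly greater than the inserted value down to the next row. The recording tableau Q records, in position (i, j), the step at which that cell was added to P.
  Insert 6 (step 1): P = [6];  Q = [1]
  Insert 8 (step 2): P = [6, 8];  Q = [1, 2]
  Insert 2 (step 3): P = [2, 8] / [6];  Q = [1, 2] / [3]
  Insert 1 (step 4): P = [1, 8] / [2] / [6];  Q = [1, 2] / [3] / [4]
  Insert 4 (step 5): P = [1, 4] / [2, 8] / [6];  Q = [1, 2] / [3, 5] / [4]
  Insert 3 (step 6): P = [1, 3] / [2, 4] / [6, 8];  Q = [1, 2] / [3, 5] / [4, 6]
  Insert 5 (step 7): P = [1, 3, 5] / [2, 4] / [6, 8];  Q = [1, 2, 7] / [3, 5] / [4, 6]
  Insert 7 (step 8): P = [1, 3, 5, 7] / [2, 4] / [6, 8];  Q = [1, 2, 7, 8] / [3, 5] / [4, 6]
  Insert 9 (step 9): P = [1, 3, 5, 7, 9] / [2, 4] / [6, 8];  Q = [1, 2, 7, 8, 9] / [3, 5] / [4, 6]
Final shape: (5, 2, 2).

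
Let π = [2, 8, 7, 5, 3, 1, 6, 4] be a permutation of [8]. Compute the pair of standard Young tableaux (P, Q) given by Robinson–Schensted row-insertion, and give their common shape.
P = [1, 3, 4] / [2, 6] / [5] / [7] / [8];  Q = [1, 2, 7] / [3, 8] / [4] / [5] / [6];  common shape = (3, 2, 1, 1, 1)

Row-insert the values π_1, π_2, … into P one at a time, bumping the leftmost entry strictly greater than the inserted value down to the next row. The recording tableau Q records, in position (i, j), the step at which that cell was added to P.
  Insert 2 (step 1): P = [2];  Q = [1]
  Insert 8 (step 2): P = [2, 8];  Q = [1, 2]
  Insert 7 (step 3): P = [2, 7] / [8];  Q = [1, 2] / [3]
  Insert 5 (step 4): P = [2, 5] / [7] / [8];  Q = [1, 2] / [3] / [4]
  Insert 3 (step 5): P = [2, 3] / [5] / [7] / [8];  Q = [1, 2] / [3] / [4] / [5]
  Insert 1 (step 6): P = [1, 3] / [2] / [5] / [7] / [8];  Q = [1, 2] / [3] / [4] / [5] / [6]
  Insert 6 (step 7): P = [1, 3, 6] / [2] / [5] / [7] / [8];  Q = [1, 2, 7] / [3] / [4] / [5] / [6]
  Insert 4 (step 8): P = [1, 3, 4] / [2, 6] / [5] / [7] / [8];  Q = [1, 2, 7] / [3, 8] / [4] / [5] / [6]
Final shape: (3, 2, 1, 1, 1).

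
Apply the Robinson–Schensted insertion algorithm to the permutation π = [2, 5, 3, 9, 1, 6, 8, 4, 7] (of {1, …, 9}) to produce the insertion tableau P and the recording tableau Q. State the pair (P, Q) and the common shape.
P = [1, 3, 4, 7] / [2, 6, 8] / [5, 9];  Q = [1, 2, 4, 7] / [3, 6, 9] / [5, 8];  common shape = (4, 3, 2)

Row-insert the values π_1, π_2, … into P one at a time, bumping the leftmost entry strictly greater than the inserted value down to the next row. The recording tableau Q records, in position (i, j), the step at which that cell was added to P.
  Insert 2 (step 1): P = [2];  Q = [1]
  Insert 5 (step 2): P = [2, 5];  Q = [1, 2]
  Insert 3 (step 3): P = [2, 3] / [5];  Q = [1, 2] / [3]
  Insert 9 (step 4): P = [2, 3, 9] / [5];  Q = [1, 2, 4] / [3]
  Insert 1 (step 5): P = [1, 3, 9] / [2] / [5];  Q = [1, 2, 4] / [3] / [5]
  Insert 6 (step 6): P = [1, 3, 6] / [2, 9] / [5];  Q = [1, 2, 4] / [3, 6] / [5]
  Insert 8 (step 7): P = [1, 3, 6, 8] / [2, 9] / [5];  Q = [1, 2, 4, 7] / [3, 6] / [5]
  Insert 4 (step 8): P = [1, 3, 4, 8] / [2, 6] / [5, 9];  Q = [1, 2, 4, 7] / [3, 6] / [5, 8]
  Insert 7 (step 9): P = [1, 3, 4, 7] / [2, 6, 8] / [5, 9];  Q = [1, 2, 4, 7] / [3, 6, 9] / [5, 8]
Final shape: (4, 3, 2).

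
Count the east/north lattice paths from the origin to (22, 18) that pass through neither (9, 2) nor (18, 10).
Number of paths = 103813646775

Inclusion–exclusion. Total paths: C(40, 22) = 113380261800. Through P₁: C(11, 9)·C(29, 13) = 3732515325. Through P₂: C(28, 18)·C(12, 4) = 6495939450. Since P₁ is strictly southwest of P₂, a monotone path through both must visit P₁ then P₂; paths through both = C(11, 9)·C(17, 9)·C(12, 4) = 661839750. Avoid both = 113380261800 − 3732515325 − 6495939450 + 661839750 = 103813646775.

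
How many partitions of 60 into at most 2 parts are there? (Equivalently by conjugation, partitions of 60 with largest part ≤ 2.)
p(60, parts ≤ 2) = 31

Use the recurrence p(n, m) = p(n, m−1) + p(n−m, m): either the largest part is < m (count p(n, m−1)) or the largest part is exactly m (remove one copy of m, count p(n−m, m)). With p(0, ·) = 1 this gives p(60, parts ≤ 2) = 31. (By conjugating Young diagrams, this also counts partitions of 60 into at most 2 parts.)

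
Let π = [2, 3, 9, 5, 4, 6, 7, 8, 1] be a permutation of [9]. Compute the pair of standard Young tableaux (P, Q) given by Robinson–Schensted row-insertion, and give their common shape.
P = [1, 3, 4, 6, 7, 8] / [2] / [5] / [9];  Q = [1, 2, 3, 6, 7, 8] / [4] / [5] / [9];  common shape = (6, 1, 1, 1)

Row-insert the values π_1, π_2, … into P one at a time, bumping the leftmost entry strictly greater than the inserted value down to the next row. The recording tableau Q records, in position (i, j), the step at which that cell was added to P.
  Insert 2 (step 1): P = [2];  Q = [1]
  Insert 3 (step 2): P = [2, 3];  Q = [1, 2]
  Insert 9 (step 3): P = [2, 3, 9];  Q = [1, 2, 3]
  Insert 5 (step 4): P = [2, 3, 5] / [9];  Q = [1, 2, 3] / [4]
  Insert 4 (step 5): P = [2, 3, 4] / [5] / [9];  Q = [1, 2, 3] / [4] / [5]
  Insert 6 (step 6): P = [2, 3, 4, 6] / [5] / [9];  Q = [1, 2, 3, 6] / [4] / [5]
  Insert 7 (step 7): P = [2, 3, 4, 6, 7] / [5] / [9];  Q = [1, 2, 3, 6, 7] / [4] / [5]
  Insert 8 (step 8): P = [2, 3, 4, 6, 7, 8] / [5] / [9];  Q = [1, 2, 3, 6, 7, 8] / [4] / [5]
  Insert 1 (step 9): P = [1, 3, 4, 6, 7, 8] / [2] / [5] / [9];  Q = [1, 2, 3, 6, 7, 8] / [4] / [5] / [9]
Final shape: (6, 1, 1, 1).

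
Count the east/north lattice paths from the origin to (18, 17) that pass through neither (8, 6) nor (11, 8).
Number of paths = 2957246622

Inclusion–exclusion. Total paths: C(35, 18) = 4537567650. Through P₁: C(14, 8)·C(21, 10) = 1059206148. Through P₂: C(19, 11)·C(16, 7) = 864658080. Since P₁ is strictly southwest of P₂, a monotone path through both must visit P₁ then P₂; paths through both = C(14, 8)·C(5, 3)·C(16, 7) = 343543200. Avoid both = 4537567650 − 1059206148 − 864658080 + 343543200 = 2957246622.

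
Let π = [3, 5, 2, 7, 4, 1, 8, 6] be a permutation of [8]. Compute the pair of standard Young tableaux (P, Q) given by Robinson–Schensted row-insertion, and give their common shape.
P = [1, 4, 6, 8] / [2, 5, 7] / [3];  Q = [1, 2, 4, 7] / [3, 5, 8] / [6];  common shape = (4, 3, 1)

Row-insert the values π_1, π_2, … into P one at a time, bumping the leftmost entry strictly greater than the inserted value down to the next row. The recording tableau Q records, in position (i, j), the step at which that cell was added to P.
  Insert 3 (step 1): P = [3];  Q = [1]
  Insert 5 (step 2): P = [3, 5];  Q = [1, 2]
  Insert 2 (step 3): P = [2, 5] / [3];  Q = [1, 2] / [3]
  Insert 7 (step 4): P = [2, 5, 7] / [3];  Q = [1, 2, 4] / [3]
  Insert 4 (step 5): P = [2, 4, 7] / [3, 5];  Q = [1, 2, 4] / [3, 5]
  Insert 1 (step 6): P = [1, 4, 7] / [2, 5] / [3];  Q = [1, 2, 4] / [3, 5] / [6]
  Insert 8 (step 7): P = [1, 4, 7, 8] / [2, 5] / [3];  Q = [1, 2, 4, 7] / [3, 5] / [6]
  Insert 6 (step 8): P = [1, 4, 6, 8] / [2, 5, 7] / [3];  Q = [1, 2, 4, 7] / [3, 5, 8] / [6]
Final shape: (4, 3, 1).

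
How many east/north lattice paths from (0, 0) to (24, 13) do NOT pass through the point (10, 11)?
Number of paths = 3520141380

Total paths from (0, 0) to (24, 13): C(37, 24) = 3562467300. Paths through (10, 11): (paths (0, 0) → (10, 11)) × (paths (10, 11) → (24, 13)) = C(21, 10) · C(16, 14) = 352716 · 120 = 42325920. Avoidance count = 3562467300 − 42325920 = 3520141380.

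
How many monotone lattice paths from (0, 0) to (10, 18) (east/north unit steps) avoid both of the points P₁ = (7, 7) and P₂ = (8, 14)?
Number of paths = 7489152

Inclusion–exclusion. Total paths: C(28, 10) = 13123110. Through P₁: C(14, 7)·C(14, 3) = 1249248. Through P₂: C(22, 8)·C(6, 2) = 4796550. Since P₁ is strictly southwest of P₂, a monotone path through both must visit P₁ then P₂; paths through both = C(14, 7)·C(8, 1)·C(6, 2) = 411840. Avoid both = 13123110 − 1249248 − 4796550 + 411840 = 7489152.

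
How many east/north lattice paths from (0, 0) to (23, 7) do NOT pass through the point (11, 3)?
Number of paths = 1373320

Total paths from (0, 0) to (23, 7): C(30, 23) = 2035800. Paths through (11, 3): (paths (0, 0) → (11, 3)) × (paths (11, 3) → (23, 7)) = C(14, 11) · C(16, 12) = 364 · 1820 = 662480. Avoidance count = 2035800 − 662480 = 1373320.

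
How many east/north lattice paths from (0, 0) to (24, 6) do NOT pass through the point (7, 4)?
Number of paths = 537345

Total paths from (0, 0) to (24, 6): C(30, 24) = 593775. Paths through (7, 4): (paths (0, 0) → (7, 4)) × (paths (7, 4) → (24, 6)) = C(11, 7) · C(19, 17) = 330 · 171 = 56430. Avoidance count = 593775 − 56430 = 537345.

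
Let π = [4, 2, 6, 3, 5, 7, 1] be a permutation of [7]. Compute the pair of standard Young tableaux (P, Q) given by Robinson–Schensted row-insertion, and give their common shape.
P = [1, 3, 5, 7] / [2, 6] / [4];  Q = [1, 3, 5, 6] / [2, 4] / [7];  common shape = (4, 2, 1)

Row-insert the values π_1, π_2, … into P one at a time, bumping the leftmost entry strictly greater than the inserted value down to the next row. The recording tableau Q records, in position (i, j), the step at which that cell was added to P.
  Insert 4 (step 1): P = [4];  Q = [1]
  Insert 2 (step 2): P = [2] / [4];  Q = [1] / [2]
  Insert 6 (step 3): P = [2, 6] / [4];  Q = [1, 3] / [2]
  Insert 3 (step 4): P = [2, 3] / [4, 6];  Q = [1, 3] / [2, 4]
  Insert 5 (step 5): P = [2, 3, 5] / [4, 6];  Q = [1, 3, 5] / [2, 4]
  Insert 7 (step 6): P = [2, 3, 5, 7] / [4, 6];  Q = [1, 3, 5, 6] / [2, 4]
  Insert 1 (step 7): P = [1, 3, 5, 7] / [2, 6] / [4];  Q = [1, 3, 5, 6] / [2, 4] / [7]
Final shape: (4, 2, 1).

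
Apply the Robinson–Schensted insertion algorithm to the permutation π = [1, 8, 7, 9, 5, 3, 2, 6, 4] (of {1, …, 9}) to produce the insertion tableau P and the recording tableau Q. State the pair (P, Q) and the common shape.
P = [1, 2, 4] / [3, 6] / [5, 9] / [7] / [8];  Q = [1, 2, 4] / [3, 8] / [5, 9] / [6] / [7];  common shape = (3, 2, 2, 1, 1)

Row-insert the values π_1, π_2, … into P one at a time, bumping the leftmost entry strictly greater than the inserted value down to the next row. The recording tableau Q records, in position (i, j), the step at which that cell was added to P.
  Insert 1 (step 1): P = [1];  Q = [1]
  Insert 8 (step 2): P = [1, 8];  Q = [1, 2]
  Insert 7 (step 3): P = [1, 7] / [8];  Q = [1, 2] / [3]
  Insert 9 (step 4): P = [1, 7, 9] / [8];  Q = [1, 2, 4] / [3]
  Insert 5 (step 5): P = [1, 5, 9] / [7] / [8];  Q = [1, 2, 4] / [3] / [5]
  Insert 3 (step 6): P = [1, 3, 9] / [5] / [7] / [8];  Q = [1, 2, 4] / [3] / [5] / [6]
  Insert 2 (step 7): P = [1, 2, 9] / [3] / [5] / [7] / [8];  Q = [1, 2, 4] / [3] / [5] / [6] / [7]
  Insert 6 (step 8): P = [1, 2, 6] / [3, 9] / [5] / [7] / [8];  Q = [1, 2, 4] / [3, 8] / [5] / [6] / [7]
  Insert 4 (step 9): P = [1, 2, 4] / [3, 6] / [5, 9] / [7] / [8];  Q = [1, 2, 4] / [3, 8] / [5, 9] / [6] / [7]
Final shape: (3, 2, 2, 1, 1).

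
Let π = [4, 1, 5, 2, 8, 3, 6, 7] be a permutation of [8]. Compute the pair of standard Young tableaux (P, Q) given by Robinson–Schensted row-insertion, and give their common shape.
P = [1, 2, 3, 6, 7] / [4, 5, 8];  Q = [1, 3, 5, 7, 8] / [2, 4, 6];  common shape = (5, 3)

Row-insert the values π_1, π_2, … into P one at a time, bumping the leftmost entry strictly greater than the inserted value down to the next row. The recording tableau Q records, in position (i, j), the step at which that cell was added to P.
  Insert 4 (step 1): P = [4];  Q = [1]
  Insert 1 (step 2): P = [1] / [4];  Q = [1] / [2]
  Insert 5 (step 3): P = [1, 5] / [4];  Q = [1, 3] / [2]
  Insert 2 (step 4): P = [1, 2] / [4, 5];  Q = [1, 3] / [2, 4]
  Insert 8 (step 5): P = [1, 2, 8] / [4, 5];  Q = [1, 3, 5] / [2, 4]
  Insert 3 (step 6): P = [1, 2, 3] / [4, 5, 8];  Q = [1, 3, 5] / [2, 4, 6]
  Insert 6 (step 7): P = [1, 2, 3, 6] / [4, 5, 8];  Q = [1, 3, 5, 7] / [2, 4, 6]
  Insert 7 (step 8): P = [1, 2, 3, 6, 7] / [4, 5, 8];  Q = [1, 3, 5, 7, 8] / [2, 4, 6]
Final shape: (5, 3).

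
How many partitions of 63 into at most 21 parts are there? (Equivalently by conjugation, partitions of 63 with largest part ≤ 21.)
p(63, parts ≤ 21) = 1249153

Use the recurrence p(n, m) = p(n, m−1) + p(n−m, m): either the largest part is < m (count p(n, m−1)) or the largest part is exactly m (remove one copy of m, count p(n−m, m)). With p(0, ·) = 1 this gives p(63, parts ≤ 21) = 1249153. (By conjugating Young diagrams, this also counts partitions of 63 into at most 21 parts.)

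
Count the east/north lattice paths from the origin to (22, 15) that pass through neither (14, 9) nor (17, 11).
Number of paths = 5234090910

Inclusion–exclusion. Total paths: C(37, 22) = 9364199760. Through P₁: C(23, 14)·C(14, 8) = 2454021570. Through P₂: C(28, 17)·C(9, 5) = 2705746680. Since P₁ is strictly southwest of P₂, a monotone path through both must visit P₁ then P₂; paths through both = C(23, 14)·C(5, 3)·C(9, 5) = 1029659400. Avoid both = 9364199760 − 2454021570 − 2705746680 + 1029659400 = 5234090910.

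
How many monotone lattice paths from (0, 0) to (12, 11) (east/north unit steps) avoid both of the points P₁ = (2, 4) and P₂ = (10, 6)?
Number of paths = 906365

Inclusion–exclusion. Total paths: C(23, 12) = 1352078. Through P₁: C(6, 2)·C(17, 10) = 291720. Through P₂: C(16, 10)·C(7, 2) = 168168. Since P₁ is strictly southwest of P₂, a monotone path through both must visit P₁ then P₂; paths through both = C(6, 2)·C(10, 8)·C(7, 2) = 14175. Avoid both = 1352078 − 291720 − 168168 + 14175 = 906365.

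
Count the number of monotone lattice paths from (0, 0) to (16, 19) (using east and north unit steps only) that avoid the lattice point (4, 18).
Number of paths = 4059833855

Total paths from (0, 0) to (16, 19): C(35, 16) = 4059928950. Paths through (4, 18): (paths (0, 0) → (4, 18)) × (paths (4, 18) → (16, 19)) = C(22, 4) · C(13, 12) = 7315 · 13 = 95095. Avoidance count = 4059928950 − 95095 = 4059833855.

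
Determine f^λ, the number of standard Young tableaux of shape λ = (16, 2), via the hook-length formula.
# SYT of shape (16, 2) = 135

Hook-length formula: f^λ = n! / Π hook(c), product over all cells c of the Young diagram. For λ = (16, 2), n = 18 boxes. Hook lengths by row (left-to-right, top-to-bottom): [17, 16, 14, 13, 12, 11, 10, 9, 8, 7, 6, 5, 4, 3, 2, 1]; [2, 1]. Product of hooks = 47424990412800. So f^λ = 18! / 47424990412800 = 6402373705728000 / 47424990412800 = 135.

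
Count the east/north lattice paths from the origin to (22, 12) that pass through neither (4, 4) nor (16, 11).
Number of paths = 372419645

Inclusion–exclusion. Total paths: C(34, 22) = 548354040. Through P₁: C(8, 4)·C(26, 18) = 109359250. Through P₂: C(27, 16)·C(7, 6) = 91265265. Since P₁ is strictly southwest of P₂, a monotone path through both must visit P₁ then P₂; paths through both = C(8, 4)·C(19, 12)·C(7, 6) = 24690120. Avoid both = 548354040 − 109359250 − 91265265 + 24690120 = 372419645.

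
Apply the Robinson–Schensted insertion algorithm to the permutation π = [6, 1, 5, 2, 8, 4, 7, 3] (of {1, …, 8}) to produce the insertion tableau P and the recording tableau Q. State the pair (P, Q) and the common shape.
P = [1, 2, 3, 7] / [4, 8] / [5] / [6];  Q = [1, 3, 5, 7] / [2, 6] / [4] / [8];  common shape = (4, 2, 1, 1)

Row-insert the values π_1, π_2, … into P one at a time, bumping the leftmost entry strictly greater than the inserted value down to the next row. The recording tableau Q records, in position (i, j), the step at which that cell was added to P.
  Insert 6 (step 1): P = [6];  Q = [1]
  Insert 1 (step 2): P = [1] / [6];  Q = [1] / [2]
  Insert 5 (step 3): P = [1, 5] / [6];  Q = [1, 3] / [2]
  Insert 2 (step 4): P = [1, 2] / [5] / [6];  Q = [1, 3] / [2] / [4]
  Insert 8 (step 5): P = [1, 2, 8] / [5] / [6];  Q = [1, 3, 5] / [2] / [4]
  Insert 4 (step 6): P = [1, 2, 4] / [5, 8] / [6];  Q = [1, 3, 5] / [2, 6] / [4]
  Insert 7 (step 7): P = [1, 2, 4, 7] / [5, 8] / [6];  Q = [1, 3, 5, 7] / [2, 6] / [4]
  Insert 3 (step 8): P = [1, 2, 3, 7] / [4, 8] / [5] / [6];  Q = [1, 3, 5, 7] / [2, 6] / [4] / [8]
Final shape: (4, 2, 1, 1).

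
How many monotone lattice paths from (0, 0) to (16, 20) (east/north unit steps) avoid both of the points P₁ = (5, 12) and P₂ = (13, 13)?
Number of paths = 5598781734

Inclusion–exclusion. Total paths: C(36, 16) = 7307872110. Through P₁: C(17, 5)·C(19, 11) = 467701416. Through P₂: C(26, 13)·C(10, 3) = 1248072000. Since P₁ is strictly southwest of P₂, a monotone path through both must visit P₁ then P₂; paths through both = C(17, 5)·C(9, 8)·C(10, 3) = 6683040. Avoid both = 7307872110 − 467701416 − 1248072000 + 6683040 = 5598781734.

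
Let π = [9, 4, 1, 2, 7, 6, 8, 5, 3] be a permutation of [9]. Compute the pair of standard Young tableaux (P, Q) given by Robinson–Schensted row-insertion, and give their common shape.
P = [1, 2, 3, 8] / [4, 5] / [6] / [7] / [9];  Q = [1, 4, 5, 7] / [2, 6] / [3] / [8] / [9];  common shape = (4, 2, 1, 1, 1)

Row-insert the values π_1, π_2, … into P one at a time, bumping the leftmost entry strictly greater than the inserted value down to the next row. The recording tableau Q records, in position (i, j), the step at which that cell was added to P.
  Insert 9 (step 1): P = [9];  Q = [1]
  Insert 4 (step 2): P = [4] / [9];  Q = [1] / [2]
  Insert 1 (step 3): P = [1] / [4] / [9];  Q = [1] / [2] / [3]
  Insert 2 (step 4): P = [1, 2] / [4] / [9];  Q = [1, 4] / [2] / [3]
  Insert 7 (step 5): P = [1, 2, 7] / [4] / [9];  Q = [1, 4, 5] / [2] / [3]
  Insert 6 (step 6): P = [1, 2, 6] / [4, 7] / [9];  Q = [1, 4, 5] / [2, 6] / [3]
  Insert 8 (step 7): P = [1, 2, 6, 8] / [4, 7] / [9];  Q = [1, 4, 5, 7] / [2, 6] / [3]
  Insert 5 (step 8): P = [1, 2, 5, 8] / [4, 6] / [7] / [9];  Q = [1, 4, 5, 7] / [2, 6] / [3] / [8]
  Insert 3 (step 9): P = [1, 2, 3, 8] / [4, 5] / [6] / [7] / [9];  Q = [1, 4, 5, 7] / [2, 6] / [3] / [8] / [9]
Final shape: (4, 2, 1, 1, 1).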